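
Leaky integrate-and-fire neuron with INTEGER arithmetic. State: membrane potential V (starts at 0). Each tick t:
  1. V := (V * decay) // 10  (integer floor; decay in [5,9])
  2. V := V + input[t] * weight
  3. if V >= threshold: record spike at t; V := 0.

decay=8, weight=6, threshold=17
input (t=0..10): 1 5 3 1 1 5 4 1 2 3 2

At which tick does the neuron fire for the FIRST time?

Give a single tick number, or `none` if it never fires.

Answer: 1

Derivation:
t=0: input=1 -> V=6
t=1: input=5 -> V=0 FIRE
t=2: input=3 -> V=0 FIRE
t=3: input=1 -> V=6
t=4: input=1 -> V=10
t=5: input=5 -> V=0 FIRE
t=6: input=4 -> V=0 FIRE
t=7: input=1 -> V=6
t=8: input=2 -> V=16
t=9: input=3 -> V=0 FIRE
t=10: input=2 -> V=12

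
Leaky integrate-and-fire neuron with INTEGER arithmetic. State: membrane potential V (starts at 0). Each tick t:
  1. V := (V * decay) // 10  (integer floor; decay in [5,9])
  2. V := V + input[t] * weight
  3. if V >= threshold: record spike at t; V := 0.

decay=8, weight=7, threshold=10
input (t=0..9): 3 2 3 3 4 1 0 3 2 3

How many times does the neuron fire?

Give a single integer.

Answer: 8

Derivation:
t=0: input=3 -> V=0 FIRE
t=1: input=2 -> V=0 FIRE
t=2: input=3 -> V=0 FIRE
t=3: input=3 -> V=0 FIRE
t=4: input=4 -> V=0 FIRE
t=5: input=1 -> V=7
t=6: input=0 -> V=5
t=7: input=3 -> V=0 FIRE
t=8: input=2 -> V=0 FIRE
t=9: input=3 -> V=0 FIRE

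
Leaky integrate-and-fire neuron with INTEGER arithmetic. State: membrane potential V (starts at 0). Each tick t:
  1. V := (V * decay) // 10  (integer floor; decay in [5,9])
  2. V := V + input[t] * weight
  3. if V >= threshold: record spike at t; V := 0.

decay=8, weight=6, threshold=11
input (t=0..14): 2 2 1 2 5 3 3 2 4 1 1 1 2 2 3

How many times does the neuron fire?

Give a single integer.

Answer: 12

Derivation:
t=0: input=2 -> V=0 FIRE
t=1: input=2 -> V=0 FIRE
t=2: input=1 -> V=6
t=3: input=2 -> V=0 FIRE
t=4: input=5 -> V=0 FIRE
t=5: input=3 -> V=0 FIRE
t=6: input=3 -> V=0 FIRE
t=7: input=2 -> V=0 FIRE
t=8: input=4 -> V=0 FIRE
t=9: input=1 -> V=6
t=10: input=1 -> V=10
t=11: input=1 -> V=0 FIRE
t=12: input=2 -> V=0 FIRE
t=13: input=2 -> V=0 FIRE
t=14: input=3 -> V=0 FIRE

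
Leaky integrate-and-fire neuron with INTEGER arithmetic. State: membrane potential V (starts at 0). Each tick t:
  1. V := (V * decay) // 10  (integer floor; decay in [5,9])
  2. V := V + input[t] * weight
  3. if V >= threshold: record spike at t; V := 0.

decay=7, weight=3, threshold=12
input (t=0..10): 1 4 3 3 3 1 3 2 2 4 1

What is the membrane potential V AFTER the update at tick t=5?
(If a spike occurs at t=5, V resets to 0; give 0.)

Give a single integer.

t=0: input=1 -> V=3
t=1: input=4 -> V=0 FIRE
t=2: input=3 -> V=9
t=3: input=3 -> V=0 FIRE
t=4: input=3 -> V=9
t=5: input=1 -> V=9
t=6: input=3 -> V=0 FIRE
t=7: input=2 -> V=6
t=8: input=2 -> V=10
t=9: input=4 -> V=0 FIRE
t=10: input=1 -> V=3

Answer: 9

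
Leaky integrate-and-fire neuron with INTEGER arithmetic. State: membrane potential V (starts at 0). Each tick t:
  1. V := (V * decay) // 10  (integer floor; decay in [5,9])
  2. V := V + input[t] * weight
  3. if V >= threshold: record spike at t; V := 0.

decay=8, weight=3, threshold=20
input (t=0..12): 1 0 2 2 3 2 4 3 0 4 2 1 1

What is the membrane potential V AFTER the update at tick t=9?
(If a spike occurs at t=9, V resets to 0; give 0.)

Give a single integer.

t=0: input=1 -> V=3
t=1: input=0 -> V=2
t=2: input=2 -> V=7
t=3: input=2 -> V=11
t=4: input=3 -> V=17
t=5: input=2 -> V=19
t=6: input=4 -> V=0 FIRE
t=7: input=3 -> V=9
t=8: input=0 -> V=7
t=9: input=4 -> V=17
t=10: input=2 -> V=19
t=11: input=1 -> V=18
t=12: input=1 -> V=17

Answer: 17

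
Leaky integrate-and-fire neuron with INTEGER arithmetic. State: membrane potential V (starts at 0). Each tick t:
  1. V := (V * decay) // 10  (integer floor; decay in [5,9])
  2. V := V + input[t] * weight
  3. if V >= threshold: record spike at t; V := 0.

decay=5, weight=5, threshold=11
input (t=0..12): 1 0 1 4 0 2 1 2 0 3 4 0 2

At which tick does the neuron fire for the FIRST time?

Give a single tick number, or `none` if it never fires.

t=0: input=1 -> V=5
t=1: input=0 -> V=2
t=2: input=1 -> V=6
t=3: input=4 -> V=0 FIRE
t=4: input=0 -> V=0
t=5: input=2 -> V=10
t=6: input=1 -> V=10
t=7: input=2 -> V=0 FIRE
t=8: input=0 -> V=0
t=9: input=3 -> V=0 FIRE
t=10: input=4 -> V=0 FIRE
t=11: input=0 -> V=0
t=12: input=2 -> V=10

Answer: 3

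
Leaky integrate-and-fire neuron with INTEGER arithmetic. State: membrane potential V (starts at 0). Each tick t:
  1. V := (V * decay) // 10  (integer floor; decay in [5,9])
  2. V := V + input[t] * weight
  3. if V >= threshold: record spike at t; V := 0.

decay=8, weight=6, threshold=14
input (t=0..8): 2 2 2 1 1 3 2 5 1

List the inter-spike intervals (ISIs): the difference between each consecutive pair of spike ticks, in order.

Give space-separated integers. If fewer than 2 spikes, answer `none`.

Answer: 2 2 2

Derivation:
t=0: input=2 -> V=12
t=1: input=2 -> V=0 FIRE
t=2: input=2 -> V=12
t=3: input=1 -> V=0 FIRE
t=4: input=1 -> V=6
t=5: input=3 -> V=0 FIRE
t=6: input=2 -> V=12
t=7: input=5 -> V=0 FIRE
t=8: input=1 -> V=6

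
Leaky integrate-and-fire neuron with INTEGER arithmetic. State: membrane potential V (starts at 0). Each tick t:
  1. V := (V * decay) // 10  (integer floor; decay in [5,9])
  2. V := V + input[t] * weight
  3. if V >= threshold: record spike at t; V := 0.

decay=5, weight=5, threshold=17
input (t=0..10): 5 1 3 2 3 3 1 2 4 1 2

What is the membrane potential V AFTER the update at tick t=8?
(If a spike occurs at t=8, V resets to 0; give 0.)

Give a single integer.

Answer: 0

Derivation:
t=0: input=5 -> V=0 FIRE
t=1: input=1 -> V=5
t=2: input=3 -> V=0 FIRE
t=3: input=2 -> V=10
t=4: input=3 -> V=0 FIRE
t=5: input=3 -> V=15
t=6: input=1 -> V=12
t=7: input=2 -> V=16
t=8: input=4 -> V=0 FIRE
t=9: input=1 -> V=5
t=10: input=2 -> V=12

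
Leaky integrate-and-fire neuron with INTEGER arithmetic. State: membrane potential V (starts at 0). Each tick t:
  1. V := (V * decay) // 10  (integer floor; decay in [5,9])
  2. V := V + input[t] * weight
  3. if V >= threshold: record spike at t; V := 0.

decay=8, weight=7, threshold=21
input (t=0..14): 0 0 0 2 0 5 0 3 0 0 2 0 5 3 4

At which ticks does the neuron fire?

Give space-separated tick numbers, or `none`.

t=0: input=0 -> V=0
t=1: input=0 -> V=0
t=2: input=0 -> V=0
t=3: input=2 -> V=14
t=4: input=0 -> V=11
t=5: input=5 -> V=0 FIRE
t=6: input=0 -> V=0
t=7: input=3 -> V=0 FIRE
t=8: input=0 -> V=0
t=9: input=0 -> V=0
t=10: input=2 -> V=14
t=11: input=0 -> V=11
t=12: input=5 -> V=0 FIRE
t=13: input=3 -> V=0 FIRE
t=14: input=4 -> V=0 FIRE

Answer: 5 7 12 13 14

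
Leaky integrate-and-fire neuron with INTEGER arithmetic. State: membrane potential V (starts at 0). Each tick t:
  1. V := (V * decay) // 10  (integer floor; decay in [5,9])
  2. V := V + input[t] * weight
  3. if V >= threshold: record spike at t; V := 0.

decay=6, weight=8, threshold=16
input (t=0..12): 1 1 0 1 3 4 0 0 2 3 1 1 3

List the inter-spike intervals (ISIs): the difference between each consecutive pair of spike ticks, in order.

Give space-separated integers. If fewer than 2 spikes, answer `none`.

Answer: 1 3 1 3

Derivation:
t=0: input=1 -> V=8
t=1: input=1 -> V=12
t=2: input=0 -> V=7
t=3: input=1 -> V=12
t=4: input=3 -> V=0 FIRE
t=5: input=4 -> V=0 FIRE
t=6: input=0 -> V=0
t=7: input=0 -> V=0
t=8: input=2 -> V=0 FIRE
t=9: input=3 -> V=0 FIRE
t=10: input=1 -> V=8
t=11: input=1 -> V=12
t=12: input=3 -> V=0 FIRE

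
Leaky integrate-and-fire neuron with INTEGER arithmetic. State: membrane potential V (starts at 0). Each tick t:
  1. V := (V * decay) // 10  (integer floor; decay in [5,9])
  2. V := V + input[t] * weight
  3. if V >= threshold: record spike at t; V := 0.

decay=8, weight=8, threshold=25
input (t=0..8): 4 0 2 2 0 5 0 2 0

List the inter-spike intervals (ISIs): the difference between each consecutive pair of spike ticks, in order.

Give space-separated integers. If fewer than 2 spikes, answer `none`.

Answer: 3 2

Derivation:
t=0: input=4 -> V=0 FIRE
t=1: input=0 -> V=0
t=2: input=2 -> V=16
t=3: input=2 -> V=0 FIRE
t=4: input=0 -> V=0
t=5: input=5 -> V=0 FIRE
t=6: input=0 -> V=0
t=7: input=2 -> V=16
t=8: input=0 -> V=12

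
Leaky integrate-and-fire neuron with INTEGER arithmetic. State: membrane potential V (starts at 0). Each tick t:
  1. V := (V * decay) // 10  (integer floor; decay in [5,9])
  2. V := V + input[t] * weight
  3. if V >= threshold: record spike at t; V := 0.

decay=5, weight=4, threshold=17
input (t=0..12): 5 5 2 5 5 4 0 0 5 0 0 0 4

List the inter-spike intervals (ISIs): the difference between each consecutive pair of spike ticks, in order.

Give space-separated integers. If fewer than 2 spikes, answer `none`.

Answer: 1 2 1 4

Derivation:
t=0: input=5 -> V=0 FIRE
t=1: input=5 -> V=0 FIRE
t=2: input=2 -> V=8
t=3: input=5 -> V=0 FIRE
t=4: input=5 -> V=0 FIRE
t=5: input=4 -> V=16
t=6: input=0 -> V=8
t=7: input=0 -> V=4
t=8: input=5 -> V=0 FIRE
t=9: input=0 -> V=0
t=10: input=0 -> V=0
t=11: input=0 -> V=0
t=12: input=4 -> V=16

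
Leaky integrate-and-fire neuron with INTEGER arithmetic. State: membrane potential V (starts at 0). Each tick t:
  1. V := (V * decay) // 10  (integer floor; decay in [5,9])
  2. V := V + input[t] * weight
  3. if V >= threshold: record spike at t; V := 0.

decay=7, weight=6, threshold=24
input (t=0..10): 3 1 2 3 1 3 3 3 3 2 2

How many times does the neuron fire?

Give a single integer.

t=0: input=3 -> V=18
t=1: input=1 -> V=18
t=2: input=2 -> V=0 FIRE
t=3: input=3 -> V=18
t=4: input=1 -> V=18
t=5: input=3 -> V=0 FIRE
t=6: input=3 -> V=18
t=7: input=3 -> V=0 FIRE
t=8: input=3 -> V=18
t=9: input=2 -> V=0 FIRE
t=10: input=2 -> V=12

Answer: 4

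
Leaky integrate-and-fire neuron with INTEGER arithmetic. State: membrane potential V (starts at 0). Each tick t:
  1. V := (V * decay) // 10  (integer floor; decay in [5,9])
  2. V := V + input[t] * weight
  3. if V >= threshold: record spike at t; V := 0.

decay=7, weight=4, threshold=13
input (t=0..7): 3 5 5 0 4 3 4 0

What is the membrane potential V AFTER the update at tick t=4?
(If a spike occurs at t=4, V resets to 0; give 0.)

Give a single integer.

Answer: 0

Derivation:
t=0: input=3 -> V=12
t=1: input=5 -> V=0 FIRE
t=2: input=5 -> V=0 FIRE
t=3: input=0 -> V=0
t=4: input=4 -> V=0 FIRE
t=5: input=3 -> V=12
t=6: input=4 -> V=0 FIRE
t=7: input=0 -> V=0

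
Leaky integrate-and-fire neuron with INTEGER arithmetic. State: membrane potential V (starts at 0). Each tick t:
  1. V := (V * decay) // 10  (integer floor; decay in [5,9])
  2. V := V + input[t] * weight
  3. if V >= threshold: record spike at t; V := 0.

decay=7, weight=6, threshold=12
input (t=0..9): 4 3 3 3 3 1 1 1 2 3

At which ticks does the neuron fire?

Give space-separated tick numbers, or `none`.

t=0: input=4 -> V=0 FIRE
t=1: input=3 -> V=0 FIRE
t=2: input=3 -> V=0 FIRE
t=3: input=3 -> V=0 FIRE
t=4: input=3 -> V=0 FIRE
t=5: input=1 -> V=6
t=6: input=1 -> V=10
t=7: input=1 -> V=0 FIRE
t=8: input=2 -> V=0 FIRE
t=9: input=3 -> V=0 FIRE

Answer: 0 1 2 3 4 7 8 9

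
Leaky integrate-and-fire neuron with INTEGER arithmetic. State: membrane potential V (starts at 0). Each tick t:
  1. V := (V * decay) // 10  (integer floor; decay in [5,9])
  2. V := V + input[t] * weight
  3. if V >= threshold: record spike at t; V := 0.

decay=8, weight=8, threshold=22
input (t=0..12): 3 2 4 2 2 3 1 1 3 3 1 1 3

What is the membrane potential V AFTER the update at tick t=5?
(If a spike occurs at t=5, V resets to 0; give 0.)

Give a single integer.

Answer: 0

Derivation:
t=0: input=3 -> V=0 FIRE
t=1: input=2 -> V=16
t=2: input=4 -> V=0 FIRE
t=3: input=2 -> V=16
t=4: input=2 -> V=0 FIRE
t=5: input=3 -> V=0 FIRE
t=6: input=1 -> V=8
t=7: input=1 -> V=14
t=8: input=3 -> V=0 FIRE
t=9: input=3 -> V=0 FIRE
t=10: input=1 -> V=8
t=11: input=1 -> V=14
t=12: input=3 -> V=0 FIRE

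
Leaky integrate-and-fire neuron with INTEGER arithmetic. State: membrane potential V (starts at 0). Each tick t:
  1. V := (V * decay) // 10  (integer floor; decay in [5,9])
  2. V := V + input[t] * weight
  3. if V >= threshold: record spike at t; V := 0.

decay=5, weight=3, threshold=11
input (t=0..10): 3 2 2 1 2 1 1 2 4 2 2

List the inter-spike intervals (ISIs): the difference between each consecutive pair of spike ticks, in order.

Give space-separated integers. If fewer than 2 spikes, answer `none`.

Answer: 6

Derivation:
t=0: input=3 -> V=9
t=1: input=2 -> V=10
t=2: input=2 -> V=0 FIRE
t=3: input=1 -> V=3
t=4: input=2 -> V=7
t=5: input=1 -> V=6
t=6: input=1 -> V=6
t=7: input=2 -> V=9
t=8: input=4 -> V=0 FIRE
t=9: input=2 -> V=6
t=10: input=2 -> V=9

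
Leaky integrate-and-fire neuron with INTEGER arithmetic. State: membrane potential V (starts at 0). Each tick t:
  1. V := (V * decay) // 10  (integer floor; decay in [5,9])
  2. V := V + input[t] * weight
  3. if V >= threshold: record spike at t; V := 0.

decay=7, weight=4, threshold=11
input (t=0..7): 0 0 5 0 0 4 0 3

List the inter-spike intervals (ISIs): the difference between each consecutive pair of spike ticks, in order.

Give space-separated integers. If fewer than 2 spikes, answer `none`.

Answer: 3 2

Derivation:
t=0: input=0 -> V=0
t=1: input=0 -> V=0
t=2: input=5 -> V=0 FIRE
t=3: input=0 -> V=0
t=4: input=0 -> V=0
t=5: input=4 -> V=0 FIRE
t=6: input=0 -> V=0
t=7: input=3 -> V=0 FIRE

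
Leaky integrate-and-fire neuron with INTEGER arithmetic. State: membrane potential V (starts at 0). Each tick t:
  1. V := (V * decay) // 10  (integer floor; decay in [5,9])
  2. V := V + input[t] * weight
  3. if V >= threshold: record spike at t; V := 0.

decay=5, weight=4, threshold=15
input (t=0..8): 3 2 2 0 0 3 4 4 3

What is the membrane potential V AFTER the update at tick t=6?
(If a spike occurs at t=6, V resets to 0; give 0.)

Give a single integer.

t=0: input=3 -> V=12
t=1: input=2 -> V=14
t=2: input=2 -> V=0 FIRE
t=3: input=0 -> V=0
t=4: input=0 -> V=0
t=5: input=3 -> V=12
t=6: input=4 -> V=0 FIRE
t=7: input=4 -> V=0 FIRE
t=8: input=3 -> V=12

Answer: 0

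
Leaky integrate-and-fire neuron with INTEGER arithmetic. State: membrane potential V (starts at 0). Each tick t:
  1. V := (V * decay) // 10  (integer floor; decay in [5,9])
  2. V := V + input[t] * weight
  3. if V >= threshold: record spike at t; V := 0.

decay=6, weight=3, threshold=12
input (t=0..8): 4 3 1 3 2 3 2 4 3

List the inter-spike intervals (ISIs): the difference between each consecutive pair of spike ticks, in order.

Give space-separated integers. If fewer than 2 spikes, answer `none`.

Answer: 3 2 2

Derivation:
t=0: input=4 -> V=0 FIRE
t=1: input=3 -> V=9
t=2: input=1 -> V=8
t=3: input=3 -> V=0 FIRE
t=4: input=2 -> V=6
t=5: input=3 -> V=0 FIRE
t=6: input=2 -> V=6
t=7: input=4 -> V=0 FIRE
t=8: input=3 -> V=9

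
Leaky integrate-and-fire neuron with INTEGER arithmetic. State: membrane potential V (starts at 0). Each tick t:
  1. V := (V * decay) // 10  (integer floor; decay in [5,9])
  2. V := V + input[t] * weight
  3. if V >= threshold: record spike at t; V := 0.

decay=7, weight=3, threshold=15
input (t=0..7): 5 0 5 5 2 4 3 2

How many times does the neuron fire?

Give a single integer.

t=0: input=5 -> V=0 FIRE
t=1: input=0 -> V=0
t=2: input=5 -> V=0 FIRE
t=3: input=5 -> V=0 FIRE
t=4: input=2 -> V=6
t=5: input=4 -> V=0 FIRE
t=6: input=3 -> V=9
t=7: input=2 -> V=12

Answer: 4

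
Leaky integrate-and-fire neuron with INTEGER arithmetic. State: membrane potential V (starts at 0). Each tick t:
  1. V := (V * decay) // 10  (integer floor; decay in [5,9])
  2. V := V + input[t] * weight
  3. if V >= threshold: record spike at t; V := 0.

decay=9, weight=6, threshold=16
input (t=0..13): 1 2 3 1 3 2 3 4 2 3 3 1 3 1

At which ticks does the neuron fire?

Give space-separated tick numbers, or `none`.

Answer: 1 2 4 6 7 9 10 12

Derivation:
t=0: input=1 -> V=6
t=1: input=2 -> V=0 FIRE
t=2: input=3 -> V=0 FIRE
t=3: input=1 -> V=6
t=4: input=3 -> V=0 FIRE
t=5: input=2 -> V=12
t=6: input=3 -> V=0 FIRE
t=7: input=4 -> V=0 FIRE
t=8: input=2 -> V=12
t=9: input=3 -> V=0 FIRE
t=10: input=3 -> V=0 FIRE
t=11: input=1 -> V=6
t=12: input=3 -> V=0 FIRE
t=13: input=1 -> V=6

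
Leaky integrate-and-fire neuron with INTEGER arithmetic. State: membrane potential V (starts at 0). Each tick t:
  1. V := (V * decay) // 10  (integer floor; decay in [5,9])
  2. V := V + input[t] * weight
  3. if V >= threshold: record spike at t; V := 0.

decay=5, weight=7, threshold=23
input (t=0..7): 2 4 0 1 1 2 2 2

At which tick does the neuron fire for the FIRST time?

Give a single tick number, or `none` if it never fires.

t=0: input=2 -> V=14
t=1: input=4 -> V=0 FIRE
t=2: input=0 -> V=0
t=3: input=1 -> V=7
t=4: input=1 -> V=10
t=5: input=2 -> V=19
t=6: input=2 -> V=0 FIRE
t=7: input=2 -> V=14

Answer: 1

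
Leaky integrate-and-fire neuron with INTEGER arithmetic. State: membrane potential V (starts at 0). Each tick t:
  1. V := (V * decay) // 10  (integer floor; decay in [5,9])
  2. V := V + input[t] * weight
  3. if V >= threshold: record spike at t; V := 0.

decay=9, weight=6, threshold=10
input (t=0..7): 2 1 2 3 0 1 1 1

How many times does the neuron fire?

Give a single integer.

t=0: input=2 -> V=0 FIRE
t=1: input=1 -> V=6
t=2: input=2 -> V=0 FIRE
t=3: input=3 -> V=0 FIRE
t=4: input=0 -> V=0
t=5: input=1 -> V=6
t=6: input=1 -> V=0 FIRE
t=7: input=1 -> V=6

Answer: 4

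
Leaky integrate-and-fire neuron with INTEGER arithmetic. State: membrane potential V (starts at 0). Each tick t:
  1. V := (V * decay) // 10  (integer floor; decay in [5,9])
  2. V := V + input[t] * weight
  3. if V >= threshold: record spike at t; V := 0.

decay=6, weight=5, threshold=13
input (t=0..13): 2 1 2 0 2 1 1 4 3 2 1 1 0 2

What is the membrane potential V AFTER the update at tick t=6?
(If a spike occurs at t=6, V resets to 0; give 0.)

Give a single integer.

t=0: input=2 -> V=10
t=1: input=1 -> V=11
t=2: input=2 -> V=0 FIRE
t=3: input=0 -> V=0
t=4: input=2 -> V=10
t=5: input=1 -> V=11
t=6: input=1 -> V=11
t=7: input=4 -> V=0 FIRE
t=8: input=3 -> V=0 FIRE
t=9: input=2 -> V=10
t=10: input=1 -> V=11
t=11: input=1 -> V=11
t=12: input=0 -> V=6
t=13: input=2 -> V=0 FIRE

Answer: 11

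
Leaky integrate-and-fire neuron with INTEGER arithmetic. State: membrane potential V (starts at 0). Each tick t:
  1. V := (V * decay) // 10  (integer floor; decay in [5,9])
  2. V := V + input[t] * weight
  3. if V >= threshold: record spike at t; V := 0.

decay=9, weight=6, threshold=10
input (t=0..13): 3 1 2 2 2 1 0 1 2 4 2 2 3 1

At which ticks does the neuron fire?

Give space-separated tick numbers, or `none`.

t=0: input=3 -> V=0 FIRE
t=1: input=1 -> V=6
t=2: input=2 -> V=0 FIRE
t=3: input=2 -> V=0 FIRE
t=4: input=2 -> V=0 FIRE
t=5: input=1 -> V=6
t=6: input=0 -> V=5
t=7: input=1 -> V=0 FIRE
t=8: input=2 -> V=0 FIRE
t=9: input=4 -> V=0 FIRE
t=10: input=2 -> V=0 FIRE
t=11: input=2 -> V=0 FIRE
t=12: input=3 -> V=0 FIRE
t=13: input=1 -> V=6

Answer: 0 2 3 4 7 8 9 10 11 12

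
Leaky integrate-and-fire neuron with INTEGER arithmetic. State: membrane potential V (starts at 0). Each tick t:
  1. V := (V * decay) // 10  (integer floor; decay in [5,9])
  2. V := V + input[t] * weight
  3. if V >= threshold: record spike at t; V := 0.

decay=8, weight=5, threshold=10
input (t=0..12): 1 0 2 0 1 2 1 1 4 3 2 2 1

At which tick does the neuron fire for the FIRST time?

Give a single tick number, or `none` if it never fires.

t=0: input=1 -> V=5
t=1: input=0 -> V=4
t=2: input=2 -> V=0 FIRE
t=3: input=0 -> V=0
t=4: input=1 -> V=5
t=5: input=2 -> V=0 FIRE
t=6: input=1 -> V=5
t=7: input=1 -> V=9
t=8: input=4 -> V=0 FIRE
t=9: input=3 -> V=0 FIRE
t=10: input=2 -> V=0 FIRE
t=11: input=2 -> V=0 FIRE
t=12: input=1 -> V=5

Answer: 2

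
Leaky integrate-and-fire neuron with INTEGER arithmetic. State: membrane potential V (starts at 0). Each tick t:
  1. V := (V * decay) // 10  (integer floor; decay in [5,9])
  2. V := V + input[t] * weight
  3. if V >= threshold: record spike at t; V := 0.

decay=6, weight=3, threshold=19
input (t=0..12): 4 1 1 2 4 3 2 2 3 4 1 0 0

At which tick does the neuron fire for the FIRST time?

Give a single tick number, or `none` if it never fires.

Answer: 5

Derivation:
t=0: input=4 -> V=12
t=1: input=1 -> V=10
t=2: input=1 -> V=9
t=3: input=2 -> V=11
t=4: input=4 -> V=18
t=5: input=3 -> V=0 FIRE
t=6: input=2 -> V=6
t=7: input=2 -> V=9
t=8: input=3 -> V=14
t=9: input=4 -> V=0 FIRE
t=10: input=1 -> V=3
t=11: input=0 -> V=1
t=12: input=0 -> V=0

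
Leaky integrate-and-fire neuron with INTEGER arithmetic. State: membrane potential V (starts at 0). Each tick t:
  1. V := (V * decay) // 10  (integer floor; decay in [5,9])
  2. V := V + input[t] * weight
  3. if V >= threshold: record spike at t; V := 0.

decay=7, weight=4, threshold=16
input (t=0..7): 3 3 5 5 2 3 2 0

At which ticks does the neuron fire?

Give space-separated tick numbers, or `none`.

Answer: 1 2 3 5

Derivation:
t=0: input=3 -> V=12
t=1: input=3 -> V=0 FIRE
t=2: input=5 -> V=0 FIRE
t=3: input=5 -> V=0 FIRE
t=4: input=2 -> V=8
t=5: input=3 -> V=0 FIRE
t=6: input=2 -> V=8
t=7: input=0 -> V=5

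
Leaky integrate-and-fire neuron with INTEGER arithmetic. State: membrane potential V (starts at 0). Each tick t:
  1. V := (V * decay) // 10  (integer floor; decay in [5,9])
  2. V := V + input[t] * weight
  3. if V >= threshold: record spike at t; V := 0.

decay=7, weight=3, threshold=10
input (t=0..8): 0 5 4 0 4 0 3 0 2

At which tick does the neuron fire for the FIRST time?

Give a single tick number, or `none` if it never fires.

t=0: input=0 -> V=0
t=1: input=5 -> V=0 FIRE
t=2: input=4 -> V=0 FIRE
t=3: input=0 -> V=0
t=4: input=4 -> V=0 FIRE
t=5: input=0 -> V=0
t=6: input=3 -> V=9
t=7: input=0 -> V=6
t=8: input=2 -> V=0 FIRE

Answer: 1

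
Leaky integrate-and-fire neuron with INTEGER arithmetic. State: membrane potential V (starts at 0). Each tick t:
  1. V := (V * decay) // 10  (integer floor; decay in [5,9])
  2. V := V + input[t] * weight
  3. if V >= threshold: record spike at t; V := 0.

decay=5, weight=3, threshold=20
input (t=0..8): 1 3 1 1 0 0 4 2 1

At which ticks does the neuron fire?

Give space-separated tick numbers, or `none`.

t=0: input=1 -> V=3
t=1: input=3 -> V=10
t=2: input=1 -> V=8
t=3: input=1 -> V=7
t=4: input=0 -> V=3
t=5: input=0 -> V=1
t=6: input=4 -> V=12
t=7: input=2 -> V=12
t=8: input=1 -> V=9

Answer: none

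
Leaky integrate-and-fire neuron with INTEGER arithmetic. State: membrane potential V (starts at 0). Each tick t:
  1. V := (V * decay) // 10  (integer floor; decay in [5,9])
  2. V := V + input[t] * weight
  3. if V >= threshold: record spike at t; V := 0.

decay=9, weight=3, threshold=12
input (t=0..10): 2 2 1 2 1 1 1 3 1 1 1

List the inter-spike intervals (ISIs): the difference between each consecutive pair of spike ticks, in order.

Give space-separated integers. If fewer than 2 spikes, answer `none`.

t=0: input=2 -> V=6
t=1: input=2 -> V=11
t=2: input=1 -> V=0 FIRE
t=3: input=2 -> V=6
t=4: input=1 -> V=8
t=5: input=1 -> V=10
t=6: input=1 -> V=0 FIRE
t=7: input=3 -> V=9
t=8: input=1 -> V=11
t=9: input=1 -> V=0 FIRE
t=10: input=1 -> V=3

Answer: 4 3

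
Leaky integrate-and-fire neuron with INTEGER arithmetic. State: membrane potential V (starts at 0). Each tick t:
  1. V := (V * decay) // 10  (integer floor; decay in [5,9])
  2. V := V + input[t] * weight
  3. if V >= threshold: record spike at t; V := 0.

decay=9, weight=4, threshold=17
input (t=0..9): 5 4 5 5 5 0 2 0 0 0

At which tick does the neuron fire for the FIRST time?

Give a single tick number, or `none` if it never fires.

t=0: input=5 -> V=0 FIRE
t=1: input=4 -> V=16
t=2: input=5 -> V=0 FIRE
t=3: input=5 -> V=0 FIRE
t=4: input=5 -> V=0 FIRE
t=5: input=0 -> V=0
t=6: input=2 -> V=8
t=7: input=0 -> V=7
t=8: input=0 -> V=6
t=9: input=0 -> V=5

Answer: 0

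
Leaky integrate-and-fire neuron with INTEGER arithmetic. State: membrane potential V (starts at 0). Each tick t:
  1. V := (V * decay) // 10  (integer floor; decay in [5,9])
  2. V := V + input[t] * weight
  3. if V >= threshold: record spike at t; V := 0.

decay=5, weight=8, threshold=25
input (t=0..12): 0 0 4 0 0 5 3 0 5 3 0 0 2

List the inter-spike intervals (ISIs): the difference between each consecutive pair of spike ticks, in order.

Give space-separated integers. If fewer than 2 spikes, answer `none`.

Answer: 3 3

Derivation:
t=0: input=0 -> V=0
t=1: input=0 -> V=0
t=2: input=4 -> V=0 FIRE
t=3: input=0 -> V=0
t=4: input=0 -> V=0
t=5: input=5 -> V=0 FIRE
t=6: input=3 -> V=24
t=7: input=0 -> V=12
t=8: input=5 -> V=0 FIRE
t=9: input=3 -> V=24
t=10: input=0 -> V=12
t=11: input=0 -> V=6
t=12: input=2 -> V=19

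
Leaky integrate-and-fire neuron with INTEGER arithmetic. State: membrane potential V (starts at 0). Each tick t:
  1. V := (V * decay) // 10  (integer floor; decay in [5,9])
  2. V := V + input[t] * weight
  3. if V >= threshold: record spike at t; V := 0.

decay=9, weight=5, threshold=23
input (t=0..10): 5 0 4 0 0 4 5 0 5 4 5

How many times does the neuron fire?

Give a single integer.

t=0: input=5 -> V=0 FIRE
t=1: input=0 -> V=0
t=2: input=4 -> V=20
t=3: input=0 -> V=18
t=4: input=0 -> V=16
t=5: input=4 -> V=0 FIRE
t=6: input=5 -> V=0 FIRE
t=7: input=0 -> V=0
t=8: input=5 -> V=0 FIRE
t=9: input=4 -> V=20
t=10: input=5 -> V=0 FIRE

Answer: 5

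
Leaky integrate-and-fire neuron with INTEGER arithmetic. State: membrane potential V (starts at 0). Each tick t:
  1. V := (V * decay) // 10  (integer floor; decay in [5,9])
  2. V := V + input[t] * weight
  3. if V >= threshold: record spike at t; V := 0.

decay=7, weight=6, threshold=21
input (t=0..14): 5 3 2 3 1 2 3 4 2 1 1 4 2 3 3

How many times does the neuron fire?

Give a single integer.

t=0: input=5 -> V=0 FIRE
t=1: input=3 -> V=18
t=2: input=2 -> V=0 FIRE
t=3: input=3 -> V=18
t=4: input=1 -> V=18
t=5: input=2 -> V=0 FIRE
t=6: input=3 -> V=18
t=7: input=4 -> V=0 FIRE
t=8: input=2 -> V=12
t=9: input=1 -> V=14
t=10: input=1 -> V=15
t=11: input=4 -> V=0 FIRE
t=12: input=2 -> V=12
t=13: input=3 -> V=0 FIRE
t=14: input=3 -> V=18

Answer: 6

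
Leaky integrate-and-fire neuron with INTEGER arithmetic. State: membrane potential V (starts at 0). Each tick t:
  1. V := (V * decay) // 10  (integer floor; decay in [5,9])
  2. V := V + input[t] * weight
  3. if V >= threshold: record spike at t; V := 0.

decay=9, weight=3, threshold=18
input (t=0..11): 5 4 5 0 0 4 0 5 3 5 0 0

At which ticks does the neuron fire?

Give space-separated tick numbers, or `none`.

t=0: input=5 -> V=15
t=1: input=4 -> V=0 FIRE
t=2: input=5 -> V=15
t=3: input=0 -> V=13
t=4: input=0 -> V=11
t=5: input=4 -> V=0 FIRE
t=6: input=0 -> V=0
t=7: input=5 -> V=15
t=8: input=3 -> V=0 FIRE
t=9: input=5 -> V=15
t=10: input=0 -> V=13
t=11: input=0 -> V=11

Answer: 1 5 8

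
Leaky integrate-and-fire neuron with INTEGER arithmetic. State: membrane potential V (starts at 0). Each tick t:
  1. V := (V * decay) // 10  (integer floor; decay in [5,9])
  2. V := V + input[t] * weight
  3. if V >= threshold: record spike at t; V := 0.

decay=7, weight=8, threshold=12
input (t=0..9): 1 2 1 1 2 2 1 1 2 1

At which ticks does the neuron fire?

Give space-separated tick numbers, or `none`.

Answer: 1 3 4 5 7 8

Derivation:
t=0: input=1 -> V=8
t=1: input=2 -> V=0 FIRE
t=2: input=1 -> V=8
t=3: input=1 -> V=0 FIRE
t=4: input=2 -> V=0 FIRE
t=5: input=2 -> V=0 FIRE
t=6: input=1 -> V=8
t=7: input=1 -> V=0 FIRE
t=8: input=2 -> V=0 FIRE
t=9: input=1 -> V=8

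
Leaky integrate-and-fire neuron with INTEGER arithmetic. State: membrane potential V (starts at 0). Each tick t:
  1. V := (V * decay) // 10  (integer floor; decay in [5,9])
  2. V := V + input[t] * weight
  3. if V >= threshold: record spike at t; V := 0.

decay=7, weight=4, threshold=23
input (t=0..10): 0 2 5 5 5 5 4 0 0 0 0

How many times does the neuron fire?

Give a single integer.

t=0: input=0 -> V=0
t=1: input=2 -> V=8
t=2: input=5 -> V=0 FIRE
t=3: input=5 -> V=20
t=4: input=5 -> V=0 FIRE
t=5: input=5 -> V=20
t=6: input=4 -> V=0 FIRE
t=7: input=0 -> V=0
t=8: input=0 -> V=0
t=9: input=0 -> V=0
t=10: input=0 -> V=0

Answer: 3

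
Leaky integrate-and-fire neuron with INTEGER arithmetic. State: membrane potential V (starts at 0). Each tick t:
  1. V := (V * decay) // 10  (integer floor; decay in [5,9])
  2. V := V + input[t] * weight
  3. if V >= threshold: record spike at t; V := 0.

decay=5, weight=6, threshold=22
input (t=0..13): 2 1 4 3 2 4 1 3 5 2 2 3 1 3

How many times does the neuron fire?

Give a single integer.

t=0: input=2 -> V=12
t=1: input=1 -> V=12
t=2: input=4 -> V=0 FIRE
t=3: input=3 -> V=18
t=4: input=2 -> V=21
t=5: input=4 -> V=0 FIRE
t=6: input=1 -> V=6
t=7: input=3 -> V=21
t=8: input=5 -> V=0 FIRE
t=9: input=2 -> V=12
t=10: input=2 -> V=18
t=11: input=3 -> V=0 FIRE
t=12: input=1 -> V=6
t=13: input=3 -> V=21

Answer: 4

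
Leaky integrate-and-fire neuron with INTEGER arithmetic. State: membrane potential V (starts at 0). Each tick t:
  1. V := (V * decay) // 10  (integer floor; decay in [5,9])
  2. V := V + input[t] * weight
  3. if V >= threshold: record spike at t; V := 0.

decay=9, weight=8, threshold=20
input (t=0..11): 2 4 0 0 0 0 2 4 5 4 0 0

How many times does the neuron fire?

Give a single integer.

Answer: 4

Derivation:
t=0: input=2 -> V=16
t=1: input=4 -> V=0 FIRE
t=2: input=0 -> V=0
t=3: input=0 -> V=0
t=4: input=0 -> V=0
t=5: input=0 -> V=0
t=6: input=2 -> V=16
t=7: input=4 -> V=0 FIRE
t=8: input=5 -> V=0 FIRE
t=9: input=4 -> V=0 FIRE
t=10: input=0 -> V=0
t=11: input=0 -> V=0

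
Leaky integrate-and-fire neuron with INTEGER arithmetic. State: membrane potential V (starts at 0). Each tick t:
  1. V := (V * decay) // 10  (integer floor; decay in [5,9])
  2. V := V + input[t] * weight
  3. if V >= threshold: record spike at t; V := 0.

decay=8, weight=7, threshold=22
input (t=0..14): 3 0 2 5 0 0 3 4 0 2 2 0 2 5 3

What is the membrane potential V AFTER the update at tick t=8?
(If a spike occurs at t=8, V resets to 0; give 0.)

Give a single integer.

t=0: input=3 -> V=21
t=1: input=0 -> V=16
t=2: input=2 -> V=0 FIRE
t=3: input=5 -> V=0 FIRE
t=4: input=0 -> V=0
t=5: input=0 -> V=0
t=6: input=3 -> V=21
t=7: input=4 -> V=0 FIRE
t=8: input=0 -> V=0
t=9: input=2 -> V=14
t=10: input=2 -> V=0 FIRE
t=11: input=0 -> V=0
t=12: input=2 -> V=14
t=13: input=5 -> V=0 FIRE
t=14: input=3 -> V=21

Answer: 0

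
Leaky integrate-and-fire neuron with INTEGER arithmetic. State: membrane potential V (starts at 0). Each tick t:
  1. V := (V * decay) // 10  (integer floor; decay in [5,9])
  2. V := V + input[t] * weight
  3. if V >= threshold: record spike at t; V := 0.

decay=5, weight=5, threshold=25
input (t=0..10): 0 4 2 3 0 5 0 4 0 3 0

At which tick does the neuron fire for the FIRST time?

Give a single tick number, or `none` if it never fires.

t=0: input=0 -> V=0
t=1: input=4 -> V=20
t=2: input=2 -> V=20
t=3: input=3 -> V=0 FIRE
t=4: input=0 -> V=0
t=5: input=5 -> V=0 FIRE
t=6: input=0 -> V=0
t=7: input=4 -> V=20
t=8: input=0 -> V=10
t=9: input=3 -> V=20
t=10: input=0 -> V=10

Answer: 3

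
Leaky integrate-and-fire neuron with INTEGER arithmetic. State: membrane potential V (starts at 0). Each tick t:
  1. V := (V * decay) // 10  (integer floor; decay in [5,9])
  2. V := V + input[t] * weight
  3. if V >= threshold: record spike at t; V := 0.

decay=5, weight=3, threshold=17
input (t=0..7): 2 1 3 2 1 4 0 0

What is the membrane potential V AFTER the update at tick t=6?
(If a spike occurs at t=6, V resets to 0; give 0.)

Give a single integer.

Answer: 8

Derivation:
t=0: input=2 -> V=6
t=1: input=1 -> V=6
t=2: input=3 -> V=12
t=3: input=2 -> V=12
t=4: input=1 -> V=9
t=5: input=4 -> V=16
t=6: input=0 -> V=8
t=7: input=0 -> V=4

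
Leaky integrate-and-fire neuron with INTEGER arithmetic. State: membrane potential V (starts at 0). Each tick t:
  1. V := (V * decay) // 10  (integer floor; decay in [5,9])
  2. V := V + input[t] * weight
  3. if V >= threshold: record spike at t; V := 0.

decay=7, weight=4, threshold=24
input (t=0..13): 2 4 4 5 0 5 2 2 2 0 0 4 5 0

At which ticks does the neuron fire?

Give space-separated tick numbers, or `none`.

Answer: 2 5 12

Derivation:
t=0: input=2 -> V=8
t=1: input=4 -> V=21
t=2: input=4 -> V=0 FIRE
t=3: input=5 -> V=20
t=4: input=0 -> V=14
t=5: input=5 -> V=0 FIRE
t=6: input=2 -> V=8
t=7: input=2 -> V=13
t=8: input=2 -> V=17
t=9: input=0 -> V=11
t=10: input=0 -> V=7
t=11: input=4 -> V=20
t=12: input=5 -> V=0 FIRE
t=13: input=0 -> V=0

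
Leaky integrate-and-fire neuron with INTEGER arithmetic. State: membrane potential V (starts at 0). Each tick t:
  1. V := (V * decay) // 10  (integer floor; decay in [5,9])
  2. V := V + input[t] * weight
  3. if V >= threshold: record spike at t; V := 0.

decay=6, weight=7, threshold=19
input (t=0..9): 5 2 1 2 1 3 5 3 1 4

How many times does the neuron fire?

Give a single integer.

Answer: 6

Derivation:
t=0: input=5 -> V=0 FIRE
t=1: input=2 -> V=14
t=2: input=1 -> V=15
t=3: input=2 -> V=0 FIRE
t=4: input=1 -> V=7
t=5: input=3 -> V=0 FIRE
t=6: input=5 -> V=0 FIRE
t=7: input=3 -> V=0 FIRE
t=8: input=1 -> V=7
t=9: input=4 -> V=0 FIRE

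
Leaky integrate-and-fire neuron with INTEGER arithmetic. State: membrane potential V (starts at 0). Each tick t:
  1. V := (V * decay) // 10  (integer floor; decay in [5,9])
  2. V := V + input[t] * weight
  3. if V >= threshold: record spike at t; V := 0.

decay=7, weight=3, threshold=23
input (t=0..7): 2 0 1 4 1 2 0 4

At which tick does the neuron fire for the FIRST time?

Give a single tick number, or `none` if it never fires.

Answer: none

Derivation:
t=0: input=2 -> V=6
t=1: input=0 -> V=4
t=2: input=1 -> V=5
t=3: input=4 -> V=15
t=4: input=1 -> V=13
t=5: input=2 -> V=15
t=6: input=0 -> V=10
t=7: input=4 -> V=19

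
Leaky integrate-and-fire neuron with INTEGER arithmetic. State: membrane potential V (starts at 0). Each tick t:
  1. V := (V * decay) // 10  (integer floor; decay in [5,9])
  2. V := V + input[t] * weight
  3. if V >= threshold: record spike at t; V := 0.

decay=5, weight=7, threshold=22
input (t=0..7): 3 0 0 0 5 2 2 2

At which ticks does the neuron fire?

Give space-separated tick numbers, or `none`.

Answer: 4 7

Derivation:
t=0: input=3 -> V=21
t=1: input=0 -> V=10
t=2: input=0 -> V=5
t=3: input=0 -> V=2
t=4: input=5 -> V=0 FIRE
t=5: input=2 -> V=14
t=6: input=2 -> V=21
t=7: input=2 -> V=0 FIRE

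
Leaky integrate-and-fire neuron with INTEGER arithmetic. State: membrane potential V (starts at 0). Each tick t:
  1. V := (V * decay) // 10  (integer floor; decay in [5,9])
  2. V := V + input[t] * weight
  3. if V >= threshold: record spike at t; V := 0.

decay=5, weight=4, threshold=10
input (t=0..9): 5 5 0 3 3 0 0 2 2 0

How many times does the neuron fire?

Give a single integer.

Answer: 5

Derivation:
t=0: input=5 -> V=0 FIRE
t=1: input=5 -> V=0 FIRE
t=2: input=0 -> V=0
t=3: input=3 -> V=0 FIRE
t=4: input=3 -> V=0 FIRE
t=5: input=0 -> V=0
t=6: input=0 -> V=0
t=7: input=2 -> V=8
t=8: input=2 -> V=0 FIRE
t=9: input=0 -> V=0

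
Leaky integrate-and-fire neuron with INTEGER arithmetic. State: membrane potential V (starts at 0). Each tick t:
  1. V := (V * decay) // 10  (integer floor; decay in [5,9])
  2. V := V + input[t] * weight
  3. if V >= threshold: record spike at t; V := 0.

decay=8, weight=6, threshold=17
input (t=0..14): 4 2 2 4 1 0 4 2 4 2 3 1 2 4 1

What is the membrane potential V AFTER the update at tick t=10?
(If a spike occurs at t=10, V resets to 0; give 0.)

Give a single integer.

t=0: input=4 -> V=0 FIRE
t=1: input=2 -> V=12
t=2: input=2 -> V=0 FIRE
t=3: input=4 -> V=0 FIRE
t=4: input=1 -> V=6
t=5: input=0 -> V=4
t=6: input=4 -> V=0 FIRE
t=7: input=2 -> V=12
t=8: input=4 -> V=0 FIRE
t=9: input=2 -> V=12
t=10: input=3 -> V=0 FIRE
t=11: input=1 -> V=6
t=12: input=2 -> V=16
t=13: input=4 -> V=0 FIRE
t=14: input=1 -> V=6

Answer: 0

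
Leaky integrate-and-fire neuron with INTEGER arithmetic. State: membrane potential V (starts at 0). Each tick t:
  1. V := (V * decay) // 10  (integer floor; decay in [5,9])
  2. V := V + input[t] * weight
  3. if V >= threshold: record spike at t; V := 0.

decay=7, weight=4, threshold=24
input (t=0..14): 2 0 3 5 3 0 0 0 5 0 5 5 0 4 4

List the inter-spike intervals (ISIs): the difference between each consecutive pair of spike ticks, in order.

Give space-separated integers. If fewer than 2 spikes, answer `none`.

Answer: 7 3

Derivation:
t=0: input=2 -> V=8
t=1: input=0 -> V=5
t=2: input=3 -> V=15
t=3: input=5 -> V=0 FIRE
t=4: input=3 -> V=12
t=5: input=0 -> V=8
t=6: input=0 -> V=5
t=7: input=0 -> V=3
t=8: input=5 -> V=22
t=9: input=0 -> V=15
t=10: input=5 -> V=0 FIRE
t=11: input=5 -> V=20
t=12: input=0 -> V=14
t=13: input=4 -> V=0 FIRE
t=14: input=4 -> V=16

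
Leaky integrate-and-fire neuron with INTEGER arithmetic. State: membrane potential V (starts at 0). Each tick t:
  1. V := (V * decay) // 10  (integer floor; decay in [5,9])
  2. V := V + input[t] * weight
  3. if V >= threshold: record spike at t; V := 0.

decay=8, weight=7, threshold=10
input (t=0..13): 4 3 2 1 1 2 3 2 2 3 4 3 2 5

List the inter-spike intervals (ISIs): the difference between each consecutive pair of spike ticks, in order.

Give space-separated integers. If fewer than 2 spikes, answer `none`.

Answer: 1 1 2 1 1 1 1 1 1 1 1 1

Derivation:
t=0: input=4 -> V=0 FIRE
t=1: input=3 -> V=0 FIRE
t=2: input=2 -> V=0 FIRE
t=3: input=1 -> V=7
t=4: input=1 -> V=0 FIRE
t=5: input=2 -> V=0 FIRE
t=6: input=3 -> V=0 FIRE
t=7: input=2 -> V=0 FIRE
t=8: input=2 -> V=0 FIRE
t=9: input=3 -> V=0 FIRE
t=10: input=4 -> V=0 FIRE
t=11: input=3 -> V=0 FIRE
t=12: input=2 -> V=0 FIRE
t=13: input=5 -> V=0 FIRE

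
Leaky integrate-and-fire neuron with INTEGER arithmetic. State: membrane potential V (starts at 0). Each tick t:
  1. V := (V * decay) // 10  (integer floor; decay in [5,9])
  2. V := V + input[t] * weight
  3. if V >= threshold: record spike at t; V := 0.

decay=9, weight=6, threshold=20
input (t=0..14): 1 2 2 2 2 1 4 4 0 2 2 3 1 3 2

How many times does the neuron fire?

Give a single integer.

t=0: input=1 -> V=6
t=1: input=2 -> V=17
t=2: input=2 -> V=0 FIRE
t=3: input=2 -> V=12
t=4: input=2 -> V=0 FIRE
t=5: input=1 -> V=6
t=6: input=4 -> V=0 FIRE
t=7: input=4 -> V=0 FIRE
t=8: input=0 -> V=0
t=9: input=2 -> V=12
t=10: input=2 -> V=0 FIRE
t=11: input=3 -> V=18
t=12: input=1 -> V=0 FIRE
t=13: input=3 -> V=18
t=14: input=2 -> V=0 FIRE

Answer: 7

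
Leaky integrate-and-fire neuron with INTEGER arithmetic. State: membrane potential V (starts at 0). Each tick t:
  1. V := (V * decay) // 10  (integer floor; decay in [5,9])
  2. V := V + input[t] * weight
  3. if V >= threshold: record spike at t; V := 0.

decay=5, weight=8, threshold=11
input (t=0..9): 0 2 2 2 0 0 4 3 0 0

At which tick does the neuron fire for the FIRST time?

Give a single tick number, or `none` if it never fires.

Answer: 1

Derivation:
t=0: input=0 -> V=0
t=1: input=2 -> V=0 FIRE
t=2: input=2 -> V=0 FIRE
t=3: input=2 -> V=0 FIRE
t=4: input=0 -> V=0
t=5: input=0 -> V=0
t=6: input=4 -> V=0 FIRE
t=7: input=3 -> V=0 FIRE
t=8: input=0 -> V=0
t=9: input=0 -> V=0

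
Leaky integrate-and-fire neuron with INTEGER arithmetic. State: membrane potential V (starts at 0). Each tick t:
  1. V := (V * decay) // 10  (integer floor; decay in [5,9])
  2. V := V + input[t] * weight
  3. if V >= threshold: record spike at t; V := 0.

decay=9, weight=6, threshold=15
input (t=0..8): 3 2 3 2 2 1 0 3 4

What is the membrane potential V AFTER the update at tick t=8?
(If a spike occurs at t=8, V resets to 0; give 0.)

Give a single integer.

Answer: 0

Derivation:
t=0: input=3 -> V=0 FIRE
t=1: input=2 -> V=12
t=2: input=3 -> V=0 FIRE
t=3: input=2 -> V=12
t=4: input=2 -> V=0 FIRE
t=5: input=1 -> V=6
t=6: input=0 -> V=5
t=7: input=3 -> V=0 FIRE
t=8: input=4 -> V=0 FIRE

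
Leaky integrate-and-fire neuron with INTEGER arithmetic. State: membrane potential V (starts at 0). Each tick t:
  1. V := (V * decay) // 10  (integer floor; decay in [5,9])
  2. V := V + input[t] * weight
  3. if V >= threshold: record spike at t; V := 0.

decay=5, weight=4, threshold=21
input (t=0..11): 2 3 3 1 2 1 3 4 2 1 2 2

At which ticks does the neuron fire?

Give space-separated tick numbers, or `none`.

Answer: 7

Derivation:
t=0: input=2 -> V=8
t=1: input=3 -> V=16
t=2: input=3 -> V=20
t=3: input=1 -> V=14
t=4: input=2 -> V=15
t=5: input=1 -> V=11
t=6: input=3 -> V=17
t=7: input=4 -> V=0 FIRE
t=8: input=2 -> V=8
t=9: input=1 -> V=8
t=10: input=2 -> V=12
t=11: input=2 -> V=14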